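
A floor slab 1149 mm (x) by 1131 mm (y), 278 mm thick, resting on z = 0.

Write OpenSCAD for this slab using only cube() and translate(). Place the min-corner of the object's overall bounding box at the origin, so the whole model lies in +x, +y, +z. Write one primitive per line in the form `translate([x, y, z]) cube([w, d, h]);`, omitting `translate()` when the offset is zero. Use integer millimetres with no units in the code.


cube([1149, 1131, 278]);


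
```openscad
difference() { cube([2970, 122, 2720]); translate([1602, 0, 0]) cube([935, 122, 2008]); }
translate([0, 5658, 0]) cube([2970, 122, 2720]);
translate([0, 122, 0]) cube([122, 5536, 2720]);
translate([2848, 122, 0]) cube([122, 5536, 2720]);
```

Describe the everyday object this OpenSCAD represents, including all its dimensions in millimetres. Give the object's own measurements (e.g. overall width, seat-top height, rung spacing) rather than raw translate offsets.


A single room: four walls, each 2720 mm tall and 122 mm thick, enclosing an outside footprint 2970×5780 mm (x × y), no floor or roof. The front and back walls (−y and +y sides) run the full x-width; the side walls fit between their inner faces. A door opening 935 mm wide and 2008 mm tall is cut through the front wall from the floor up, its −x edge 1602 mm from the wall's −x end.


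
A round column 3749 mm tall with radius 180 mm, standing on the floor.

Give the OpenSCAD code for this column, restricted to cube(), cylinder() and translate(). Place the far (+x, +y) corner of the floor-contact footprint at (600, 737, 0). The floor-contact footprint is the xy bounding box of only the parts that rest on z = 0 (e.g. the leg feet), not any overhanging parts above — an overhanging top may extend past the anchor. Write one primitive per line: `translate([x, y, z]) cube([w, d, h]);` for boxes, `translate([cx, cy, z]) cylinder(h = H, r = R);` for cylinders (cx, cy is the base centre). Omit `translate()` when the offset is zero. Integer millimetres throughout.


translate([420, 557, 0]) cylinder(h = 3749, r = 180);


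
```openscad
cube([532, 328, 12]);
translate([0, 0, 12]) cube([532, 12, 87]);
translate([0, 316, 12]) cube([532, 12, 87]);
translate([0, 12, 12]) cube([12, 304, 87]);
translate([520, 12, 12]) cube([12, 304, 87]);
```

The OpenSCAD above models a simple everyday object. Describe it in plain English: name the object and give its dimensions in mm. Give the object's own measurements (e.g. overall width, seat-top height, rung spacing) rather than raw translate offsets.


An open-topped rectangular box: outside dimensions 532×328×99 mm, with a uniform wall and base thickness of 12 mm. The base is a full 532×328 slab on the floor; four walls sit on top of the base. The front and back walls (the −y and +y sides) span the full width; the two side walls fit between them.


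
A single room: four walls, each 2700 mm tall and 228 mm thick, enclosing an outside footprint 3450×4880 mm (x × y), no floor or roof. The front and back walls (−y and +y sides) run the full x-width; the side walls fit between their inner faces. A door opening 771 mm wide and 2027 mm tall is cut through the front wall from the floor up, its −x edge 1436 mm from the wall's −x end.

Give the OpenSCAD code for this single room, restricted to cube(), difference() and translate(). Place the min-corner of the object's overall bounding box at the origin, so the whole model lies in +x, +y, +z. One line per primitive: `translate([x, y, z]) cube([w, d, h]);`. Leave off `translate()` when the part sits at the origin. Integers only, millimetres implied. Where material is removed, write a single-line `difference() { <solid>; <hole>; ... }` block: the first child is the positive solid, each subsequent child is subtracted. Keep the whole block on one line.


difference() { cube([3450, 228, 2700]); translate([1436, 0, 0]) cube([771, 228, 2027]); }
translate([0, 4652, 0]) cube([3450, 228, 2700]);
translate([0, 228, 0]) cube([228, 4424, 2700]);
translate([3222, 228, 0]) cube([228, 4424, 2700]);


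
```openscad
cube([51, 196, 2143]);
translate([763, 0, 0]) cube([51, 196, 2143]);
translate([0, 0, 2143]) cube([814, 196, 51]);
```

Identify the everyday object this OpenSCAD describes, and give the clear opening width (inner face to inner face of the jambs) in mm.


A door frame. The clear opening width is 712 mm.

Two 2143 mm tall posts with a header on top — a door frame. The left jamb is 51 mm wide at x = 0; the right jamb starts at x = 763. The clear opening is 763 − 51 = 712 mm.


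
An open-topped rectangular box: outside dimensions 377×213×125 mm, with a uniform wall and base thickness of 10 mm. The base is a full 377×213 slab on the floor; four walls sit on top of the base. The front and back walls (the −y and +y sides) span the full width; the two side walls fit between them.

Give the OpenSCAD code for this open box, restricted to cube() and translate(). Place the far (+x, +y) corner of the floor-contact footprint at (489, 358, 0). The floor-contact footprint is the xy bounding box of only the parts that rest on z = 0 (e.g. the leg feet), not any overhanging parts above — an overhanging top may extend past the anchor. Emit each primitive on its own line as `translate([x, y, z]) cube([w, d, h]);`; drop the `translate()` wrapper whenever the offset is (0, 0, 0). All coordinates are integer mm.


translate([112, 145, 0]) cube([377, 213, 10]);
translate([112, 145, 10]) cube([377, 10, 115]);
translate([112, 348, 10]) cube([377, 10, 115]);
translate([112, 155, 10]) cube([10, 193, 115]);
translate([479, 155, 10]) cube([10, 193, 115]);


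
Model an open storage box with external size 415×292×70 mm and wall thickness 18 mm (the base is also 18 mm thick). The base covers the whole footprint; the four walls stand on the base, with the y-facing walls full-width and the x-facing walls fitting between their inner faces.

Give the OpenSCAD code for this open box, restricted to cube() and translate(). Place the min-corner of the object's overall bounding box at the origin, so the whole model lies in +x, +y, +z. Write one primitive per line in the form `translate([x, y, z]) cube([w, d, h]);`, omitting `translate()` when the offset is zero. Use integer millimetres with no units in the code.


cube([415, 292, 18]);
translate([0, 0, 18]) cube([415, 18, 52]);
translate([0, 274, 18]) cube([415, 18, 52]);
translate([0, 18, 18]) cube([18, 256, 52]);
translate([397, 18, 18]) cube([18, 256, 52]);


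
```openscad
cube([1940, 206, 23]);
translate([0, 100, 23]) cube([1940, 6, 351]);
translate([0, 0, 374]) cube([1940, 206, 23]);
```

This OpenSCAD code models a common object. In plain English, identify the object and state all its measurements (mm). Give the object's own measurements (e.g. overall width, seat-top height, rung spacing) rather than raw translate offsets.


An I-beam lying along x, 1940 mm long. Overall section height 397 mm. Two flanges 206 mm wide (y) and 23 mm thick, one on the floor and one at the top; a web 6 mm thick runs between them, centred on the flange width.


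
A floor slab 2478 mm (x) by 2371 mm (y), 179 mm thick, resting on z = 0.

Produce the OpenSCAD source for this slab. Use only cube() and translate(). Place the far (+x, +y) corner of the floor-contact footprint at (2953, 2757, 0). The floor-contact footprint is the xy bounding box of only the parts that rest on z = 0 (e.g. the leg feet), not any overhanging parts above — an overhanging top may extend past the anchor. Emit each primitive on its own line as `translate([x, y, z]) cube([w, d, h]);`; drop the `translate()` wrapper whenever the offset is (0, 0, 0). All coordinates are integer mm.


translate([475, 386, 0]) cube([2478, 2371, 179]);


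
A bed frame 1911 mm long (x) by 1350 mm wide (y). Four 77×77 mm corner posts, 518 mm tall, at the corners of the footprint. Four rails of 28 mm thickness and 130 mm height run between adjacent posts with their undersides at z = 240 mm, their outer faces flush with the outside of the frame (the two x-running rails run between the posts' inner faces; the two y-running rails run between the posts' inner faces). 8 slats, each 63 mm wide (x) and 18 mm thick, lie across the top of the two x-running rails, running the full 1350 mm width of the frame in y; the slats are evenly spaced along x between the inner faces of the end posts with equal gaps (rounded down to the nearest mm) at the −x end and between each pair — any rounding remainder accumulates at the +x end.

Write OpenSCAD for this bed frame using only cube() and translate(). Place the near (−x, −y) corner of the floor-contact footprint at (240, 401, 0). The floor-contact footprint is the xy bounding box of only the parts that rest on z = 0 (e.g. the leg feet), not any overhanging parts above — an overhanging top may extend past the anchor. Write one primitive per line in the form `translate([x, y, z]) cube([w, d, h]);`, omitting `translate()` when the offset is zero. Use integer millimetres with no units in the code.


// slat z = rail_z + rail_h = 240 + 130 = 370
// slat gap = ⌊(1757 − 8·63) / 9⌋ = 139
translate([240, 401, 0]) cube([77, 77, 518]);
translate([240, 1674, 0]) cube([77, 77, 518]);
translate([2074, 401, 0]) cube([77, 77, 518]);
translate([2074, 1674, 0]) cube([77, 77, 518]);
translate([317, 401, 240]) cube([1757, 28, 130]);
translate([317, 1723, 240]) cube([1757, 28, 130]);
translate([240, 478, 240]) cube([28, 1196, 130]);
translate([2123, 478, 240]) cube([28, 1196, 130]);
translate([456, 401, 370]) cube([63, 1350, 18]);
translate([658, 401, 370]) cube([63, 1350, 18]);
translate([860, 401, 370]) cube([63, 1350, 18]);
translate([1062, 401, 370]) cube([63, 1350, 18]);
translate([1264, 401, 370]) cube([63, 1350, 18]);
translate([1466, 401, 370]) cube([63, 1350, 18]);
translate([1668, 401, 370]) cube([63, 1350, 18]);
translate([1870, 401, 370]) cube([63, 1350, 18]);


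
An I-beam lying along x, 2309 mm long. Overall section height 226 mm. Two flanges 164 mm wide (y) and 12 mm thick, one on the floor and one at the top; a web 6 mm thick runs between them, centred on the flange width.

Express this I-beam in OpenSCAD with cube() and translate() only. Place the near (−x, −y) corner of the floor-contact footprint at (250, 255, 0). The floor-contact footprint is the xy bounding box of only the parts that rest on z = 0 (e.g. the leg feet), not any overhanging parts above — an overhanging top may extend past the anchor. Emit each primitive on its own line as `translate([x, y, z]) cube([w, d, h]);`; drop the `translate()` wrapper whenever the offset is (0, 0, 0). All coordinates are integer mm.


translate([250, 255, 0]) cube([2309, 164, 12]);
translate([250, 334, 12]) cube([2309, 6, 202]);
translate([250, 255, 214]) cube([2309, 164, 12]);


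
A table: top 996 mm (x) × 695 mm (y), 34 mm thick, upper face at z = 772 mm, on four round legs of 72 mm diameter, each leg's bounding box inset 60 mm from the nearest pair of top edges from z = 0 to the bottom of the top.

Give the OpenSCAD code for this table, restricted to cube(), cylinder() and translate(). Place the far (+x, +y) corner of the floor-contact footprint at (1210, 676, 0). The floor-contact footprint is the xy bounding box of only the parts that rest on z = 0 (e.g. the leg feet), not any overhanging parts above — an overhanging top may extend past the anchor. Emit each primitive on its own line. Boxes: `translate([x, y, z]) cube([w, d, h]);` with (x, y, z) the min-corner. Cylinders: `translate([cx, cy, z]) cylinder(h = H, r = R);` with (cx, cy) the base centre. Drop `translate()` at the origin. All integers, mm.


translate([274, 41, 738]) cube([996, 695, 34]);
translate([370, 137, 0]) cylinder(h = 738, r = 36);
translate([1174, 137, 0]) cylinder(h = 738, r = 36);
translate([370, 640, 0]) cylinder(h = 738, r = 36);
translate([1174, 640, 0]) cylinder(h = 738, r = 36);


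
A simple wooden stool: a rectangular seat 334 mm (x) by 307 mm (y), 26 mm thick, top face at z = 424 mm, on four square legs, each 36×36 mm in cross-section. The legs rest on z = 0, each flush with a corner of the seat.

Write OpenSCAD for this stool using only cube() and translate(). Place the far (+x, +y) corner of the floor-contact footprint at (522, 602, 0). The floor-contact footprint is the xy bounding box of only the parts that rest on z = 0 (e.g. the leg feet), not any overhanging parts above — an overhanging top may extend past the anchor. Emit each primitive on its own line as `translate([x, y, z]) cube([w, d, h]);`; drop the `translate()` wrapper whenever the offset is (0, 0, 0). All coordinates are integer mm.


// leg_h = 424 - 26 = 398
translate([188, 295, 398]) cube([334, 307, 26]);
translate([188, 295, 0]) cube([36, 36, 398]);
translate([486, 295, 0]) cube([36, 36, 398]);
translate([188, 566, 0]) cube([36, 36, 398]);
translate([486, 566, 0]) cube([36, 36, 398]);


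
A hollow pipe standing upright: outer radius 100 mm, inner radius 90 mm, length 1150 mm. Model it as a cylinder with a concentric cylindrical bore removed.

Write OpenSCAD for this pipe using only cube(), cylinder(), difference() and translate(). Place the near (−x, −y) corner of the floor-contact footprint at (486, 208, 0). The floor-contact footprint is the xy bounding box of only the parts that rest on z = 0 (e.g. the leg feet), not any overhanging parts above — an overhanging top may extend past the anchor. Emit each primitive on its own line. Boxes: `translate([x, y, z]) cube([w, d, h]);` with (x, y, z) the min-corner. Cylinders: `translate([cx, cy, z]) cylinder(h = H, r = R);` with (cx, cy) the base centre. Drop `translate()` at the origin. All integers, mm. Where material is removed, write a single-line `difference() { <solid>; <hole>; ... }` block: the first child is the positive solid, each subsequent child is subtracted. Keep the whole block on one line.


difference() { translate([586, 308, 0]) cylinder(h = 1150, r = 100); translate([586, 308, 0]) cylinder(h = 1150, r = 90); }


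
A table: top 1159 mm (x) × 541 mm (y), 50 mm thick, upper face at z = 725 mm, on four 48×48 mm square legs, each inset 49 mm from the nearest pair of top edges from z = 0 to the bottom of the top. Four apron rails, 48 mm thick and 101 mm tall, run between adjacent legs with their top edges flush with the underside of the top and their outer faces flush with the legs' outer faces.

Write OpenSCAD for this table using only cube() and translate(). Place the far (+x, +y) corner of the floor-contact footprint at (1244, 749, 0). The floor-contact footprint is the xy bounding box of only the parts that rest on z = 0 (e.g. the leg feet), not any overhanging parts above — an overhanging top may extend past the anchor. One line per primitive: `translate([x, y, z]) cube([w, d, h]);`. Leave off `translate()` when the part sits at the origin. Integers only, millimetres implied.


translate([134, 257, 675]) cube([1159, 541, 50]);
translate([183, 306, 0]) cube([48, 48, 675]);
translate([1196, 306, 0]) cube([48, 48, 675]);
translate([183, 701, 0]) cube([48, 48, 675]);
translate([1196, 701, 0]) cube([48, 48, 675]);
translate([231, 306, 574]) cube([965, 48, 101]);
translate([231, 701, 574]) cube([965, 48, 101]);
translate([183, 354, 574]) cube([48, 347, 101]);
translate([1196, 354, 574]) cube([48, 347, 101]);


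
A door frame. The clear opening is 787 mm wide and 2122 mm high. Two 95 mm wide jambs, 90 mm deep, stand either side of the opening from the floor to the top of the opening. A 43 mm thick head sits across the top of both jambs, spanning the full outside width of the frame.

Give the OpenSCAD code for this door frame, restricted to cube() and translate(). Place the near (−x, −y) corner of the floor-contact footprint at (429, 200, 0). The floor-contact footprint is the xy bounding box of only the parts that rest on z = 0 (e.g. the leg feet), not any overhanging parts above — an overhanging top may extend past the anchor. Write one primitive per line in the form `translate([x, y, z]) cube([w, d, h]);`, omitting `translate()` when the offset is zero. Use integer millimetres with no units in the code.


translate([429, 200, 0]) cube([95, 90, 2122]);
translate([1311, 200, 0]) cube([95, 90, 2122]);
translate([429, 200, 2122]) cube([977, 90, 43]);


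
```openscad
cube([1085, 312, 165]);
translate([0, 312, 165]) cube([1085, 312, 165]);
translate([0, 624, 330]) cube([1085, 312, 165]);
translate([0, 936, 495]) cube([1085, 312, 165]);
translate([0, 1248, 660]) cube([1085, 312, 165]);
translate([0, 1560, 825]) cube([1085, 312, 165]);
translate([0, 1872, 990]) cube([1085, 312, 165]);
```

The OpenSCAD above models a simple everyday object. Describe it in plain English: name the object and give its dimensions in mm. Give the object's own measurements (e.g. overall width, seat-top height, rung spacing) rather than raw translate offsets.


A straight staircase of 7 solid steps. Each step is 1085 mm wide (x), 312 mm deep (y, the going) and 165 mm tall (the rise). The first step rests on the floor; each subsequent step sits one going further in +y and one rise higher in +z, directly behind and above the previous step with no overlap.


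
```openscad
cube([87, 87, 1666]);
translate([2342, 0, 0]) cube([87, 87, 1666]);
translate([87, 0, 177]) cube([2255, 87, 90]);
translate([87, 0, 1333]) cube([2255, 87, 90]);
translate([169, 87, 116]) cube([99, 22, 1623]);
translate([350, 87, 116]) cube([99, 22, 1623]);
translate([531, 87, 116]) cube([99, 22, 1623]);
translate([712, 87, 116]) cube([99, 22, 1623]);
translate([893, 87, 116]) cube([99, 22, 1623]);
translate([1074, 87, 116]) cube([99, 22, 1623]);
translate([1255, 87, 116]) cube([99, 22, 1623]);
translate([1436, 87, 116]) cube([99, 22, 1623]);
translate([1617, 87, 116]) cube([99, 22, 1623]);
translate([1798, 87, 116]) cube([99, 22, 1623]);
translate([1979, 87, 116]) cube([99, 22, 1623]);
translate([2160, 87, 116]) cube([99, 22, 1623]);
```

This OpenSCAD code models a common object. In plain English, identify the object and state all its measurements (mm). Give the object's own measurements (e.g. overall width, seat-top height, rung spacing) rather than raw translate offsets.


A fence section. Two 87×87 mm posts, 1666 mm tall, stand on the floor with a clear span of 2255 mm between their inner faces. Two horizontal rails of 87×90 mm section span the gap between the posts with their undersides at z = 177 mm and z = 1333 mm, flush with the posts' −y face. 12 pickets, each 99 mm wide, 22 mm thick and 1623 mm tall, are fixed to the +y face of the rails with their bottoms at z = 116 mm, spaced across the span with a 82 mm gap after the −x post and between neighbouring pickets, with 83 mm left before the +x post.


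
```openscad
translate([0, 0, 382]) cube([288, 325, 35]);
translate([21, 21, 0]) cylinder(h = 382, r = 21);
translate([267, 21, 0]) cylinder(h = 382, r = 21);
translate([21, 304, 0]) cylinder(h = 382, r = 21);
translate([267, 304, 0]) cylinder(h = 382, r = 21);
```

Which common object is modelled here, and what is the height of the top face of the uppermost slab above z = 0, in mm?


A stool. The seat height is 417 mm.

A 288×325×35 slab at z = 382 on four corner cylinders — a stool. The seat top is 382 + 35 = 417 mm.


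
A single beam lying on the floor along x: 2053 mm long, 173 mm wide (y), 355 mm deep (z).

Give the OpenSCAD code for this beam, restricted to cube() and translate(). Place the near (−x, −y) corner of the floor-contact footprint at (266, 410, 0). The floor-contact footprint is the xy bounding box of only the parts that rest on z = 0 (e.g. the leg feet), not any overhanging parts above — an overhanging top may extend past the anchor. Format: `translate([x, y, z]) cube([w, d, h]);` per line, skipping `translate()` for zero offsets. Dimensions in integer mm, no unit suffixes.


translate([266, 410, 0]) cube([2053, 173, 355]);


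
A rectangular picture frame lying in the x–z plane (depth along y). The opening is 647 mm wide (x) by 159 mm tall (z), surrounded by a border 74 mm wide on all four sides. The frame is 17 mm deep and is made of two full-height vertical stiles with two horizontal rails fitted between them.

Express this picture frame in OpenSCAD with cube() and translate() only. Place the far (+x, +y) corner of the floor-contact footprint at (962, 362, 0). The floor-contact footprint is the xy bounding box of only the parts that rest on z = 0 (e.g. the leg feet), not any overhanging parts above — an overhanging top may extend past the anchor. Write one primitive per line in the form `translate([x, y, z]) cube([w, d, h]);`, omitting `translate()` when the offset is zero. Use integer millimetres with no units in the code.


translate([167, 345, 0]) cube([74, 17, 307]);
translate([888, 345, 0]) cube([74, 17, 307]);
translate([241, 345, 0]) cube([647, 17, 74]);
translate([241, 345, 233]) cube([647, 17, 74]);


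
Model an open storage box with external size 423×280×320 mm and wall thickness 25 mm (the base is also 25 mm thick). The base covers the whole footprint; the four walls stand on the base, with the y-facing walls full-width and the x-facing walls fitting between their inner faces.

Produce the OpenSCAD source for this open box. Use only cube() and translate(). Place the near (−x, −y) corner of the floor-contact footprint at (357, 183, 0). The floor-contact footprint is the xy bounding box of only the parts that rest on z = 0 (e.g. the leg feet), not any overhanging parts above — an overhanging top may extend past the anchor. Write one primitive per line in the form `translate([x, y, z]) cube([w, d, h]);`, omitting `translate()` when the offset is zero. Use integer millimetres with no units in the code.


translate([357, 183, 0]) cube([423, 280, 25]);
translate([357, 183, 25]) cube([423, 25, 295]);
translate([357, 438, 25]) cube([423, 25, 295]);
translate([357, 208, 25]) cube([25, 230, 295]);
translate([755, 208, 25]) cube([25, 230, 295]);


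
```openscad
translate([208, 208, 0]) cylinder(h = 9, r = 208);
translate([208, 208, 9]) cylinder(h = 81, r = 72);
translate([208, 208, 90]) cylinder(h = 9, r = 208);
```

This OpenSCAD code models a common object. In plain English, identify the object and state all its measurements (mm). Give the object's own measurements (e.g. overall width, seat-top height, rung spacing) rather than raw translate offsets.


A spool: two coaxial disc flanges of radius 208 mm and thickness 9 mm, joined by a core cylinder of radius 72 mm and height 81 mm. The lower flange rests on z = 0 and the three cylinders share a vertical axis.


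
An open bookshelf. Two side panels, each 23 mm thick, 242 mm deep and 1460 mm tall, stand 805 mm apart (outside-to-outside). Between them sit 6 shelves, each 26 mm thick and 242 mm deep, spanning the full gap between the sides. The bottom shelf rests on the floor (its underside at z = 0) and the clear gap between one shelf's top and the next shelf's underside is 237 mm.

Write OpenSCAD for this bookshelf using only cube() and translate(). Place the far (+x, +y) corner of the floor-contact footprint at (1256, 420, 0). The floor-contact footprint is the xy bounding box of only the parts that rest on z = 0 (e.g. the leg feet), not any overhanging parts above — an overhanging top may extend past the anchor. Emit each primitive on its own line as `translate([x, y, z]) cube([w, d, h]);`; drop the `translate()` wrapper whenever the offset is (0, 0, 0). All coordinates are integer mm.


translate([451, 178, 0]) cube([23, 242, 1460]);
translate([1233, 178, 0]) cube([23, 242, 1460]);
translate([474, 178, 0]) cube([759, 242, 26]);
translate([474, 178, 263]) cube([759, 242, 26]);
translate([474, 178, 526]) cube([759, 242, 26]);
translate([474, 178, 789]) cube([759, 242, 26]);
translate([474, 178, 1052]) cube([759, 242, 26]);
translate([474, 178, 1315]) cube([759, 242, 26]);


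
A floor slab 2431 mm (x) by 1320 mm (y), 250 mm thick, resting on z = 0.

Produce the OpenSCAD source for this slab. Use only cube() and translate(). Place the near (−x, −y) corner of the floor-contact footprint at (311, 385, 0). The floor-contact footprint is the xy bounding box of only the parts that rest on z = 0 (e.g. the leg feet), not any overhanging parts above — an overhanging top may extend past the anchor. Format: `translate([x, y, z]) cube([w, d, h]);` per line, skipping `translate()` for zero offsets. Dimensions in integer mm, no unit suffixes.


translate([311, 385, 0]) cube([2431, 1320, 250]);


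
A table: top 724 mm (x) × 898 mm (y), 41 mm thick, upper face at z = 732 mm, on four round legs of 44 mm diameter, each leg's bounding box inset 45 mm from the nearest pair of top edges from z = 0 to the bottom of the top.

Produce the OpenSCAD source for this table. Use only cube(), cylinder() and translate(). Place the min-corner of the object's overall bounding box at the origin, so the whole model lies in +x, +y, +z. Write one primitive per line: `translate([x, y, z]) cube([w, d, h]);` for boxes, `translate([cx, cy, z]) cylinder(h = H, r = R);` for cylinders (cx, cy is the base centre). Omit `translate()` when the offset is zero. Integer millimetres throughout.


translate([0, 0, 691]) cube([724, 898, 41]);
translate([67, 67, 0]) cylinder(h = 691, r = 22);
translate([657, 67, 0]) cylinder(h = 691, r = 22);
translate([67, 831, 0]) cylinder(h = 691, r = 22);
translate([657, 831, 0]) cylinder(h = 691, r = 22);


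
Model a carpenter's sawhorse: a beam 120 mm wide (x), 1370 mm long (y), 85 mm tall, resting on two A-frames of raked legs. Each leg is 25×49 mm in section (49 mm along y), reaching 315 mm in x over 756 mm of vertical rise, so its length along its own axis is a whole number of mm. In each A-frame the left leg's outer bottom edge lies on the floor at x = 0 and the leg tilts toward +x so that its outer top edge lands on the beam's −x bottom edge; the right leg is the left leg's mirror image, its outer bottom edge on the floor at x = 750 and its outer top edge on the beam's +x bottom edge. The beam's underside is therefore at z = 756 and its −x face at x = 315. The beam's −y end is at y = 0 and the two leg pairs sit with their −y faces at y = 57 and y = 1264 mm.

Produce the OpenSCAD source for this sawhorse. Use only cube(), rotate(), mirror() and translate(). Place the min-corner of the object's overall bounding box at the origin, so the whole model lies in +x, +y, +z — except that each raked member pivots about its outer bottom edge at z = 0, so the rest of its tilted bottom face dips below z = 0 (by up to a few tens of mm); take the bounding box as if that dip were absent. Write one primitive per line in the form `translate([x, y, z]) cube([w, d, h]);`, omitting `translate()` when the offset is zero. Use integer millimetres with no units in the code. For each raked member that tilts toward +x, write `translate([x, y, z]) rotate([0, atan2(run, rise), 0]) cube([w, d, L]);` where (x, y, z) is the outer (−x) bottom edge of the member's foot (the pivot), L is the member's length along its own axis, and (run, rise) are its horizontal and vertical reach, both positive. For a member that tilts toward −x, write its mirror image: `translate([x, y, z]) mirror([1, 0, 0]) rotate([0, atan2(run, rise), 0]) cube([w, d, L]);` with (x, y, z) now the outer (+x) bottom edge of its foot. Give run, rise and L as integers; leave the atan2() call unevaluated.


translate([315, 0, 756]) cube([120, 1370, 85]);
translate([0, 57, 0]) rotate([0, atan2(315, 756), 0]) cube([25, 49, 819]);
translate([750, 57, 0]) mirror([1, 0, 0]) rotate([0, atan2(315, 756), 0]) cube([25, 49, 819]);
translate([0, 1264, 0]) rotate([0, atan2(315, 756), 0]) cube([25, 49, 819]);
translate([750, 1264, 0]) mirror([1, 0, 0]) rotate([0, atan2(315, 756), 0]) cube([25, 49, 819]);


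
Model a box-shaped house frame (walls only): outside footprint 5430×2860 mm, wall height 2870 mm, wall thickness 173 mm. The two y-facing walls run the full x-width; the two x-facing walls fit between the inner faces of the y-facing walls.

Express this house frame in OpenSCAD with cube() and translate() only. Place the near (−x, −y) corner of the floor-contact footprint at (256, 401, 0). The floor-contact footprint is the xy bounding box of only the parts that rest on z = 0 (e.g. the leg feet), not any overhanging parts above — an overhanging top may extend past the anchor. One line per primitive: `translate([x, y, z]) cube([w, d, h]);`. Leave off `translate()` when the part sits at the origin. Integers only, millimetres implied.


translate([256, 401, 0]) cube([5430, 173, 2870]);
translate([256, 3088, 0]) cube([5430, 173, 2870]);
translate([256, 574, 0]) cube([173, 2514, 2870]);
translate([5513, 574, 0]) cube([173, 2514, 2870]);


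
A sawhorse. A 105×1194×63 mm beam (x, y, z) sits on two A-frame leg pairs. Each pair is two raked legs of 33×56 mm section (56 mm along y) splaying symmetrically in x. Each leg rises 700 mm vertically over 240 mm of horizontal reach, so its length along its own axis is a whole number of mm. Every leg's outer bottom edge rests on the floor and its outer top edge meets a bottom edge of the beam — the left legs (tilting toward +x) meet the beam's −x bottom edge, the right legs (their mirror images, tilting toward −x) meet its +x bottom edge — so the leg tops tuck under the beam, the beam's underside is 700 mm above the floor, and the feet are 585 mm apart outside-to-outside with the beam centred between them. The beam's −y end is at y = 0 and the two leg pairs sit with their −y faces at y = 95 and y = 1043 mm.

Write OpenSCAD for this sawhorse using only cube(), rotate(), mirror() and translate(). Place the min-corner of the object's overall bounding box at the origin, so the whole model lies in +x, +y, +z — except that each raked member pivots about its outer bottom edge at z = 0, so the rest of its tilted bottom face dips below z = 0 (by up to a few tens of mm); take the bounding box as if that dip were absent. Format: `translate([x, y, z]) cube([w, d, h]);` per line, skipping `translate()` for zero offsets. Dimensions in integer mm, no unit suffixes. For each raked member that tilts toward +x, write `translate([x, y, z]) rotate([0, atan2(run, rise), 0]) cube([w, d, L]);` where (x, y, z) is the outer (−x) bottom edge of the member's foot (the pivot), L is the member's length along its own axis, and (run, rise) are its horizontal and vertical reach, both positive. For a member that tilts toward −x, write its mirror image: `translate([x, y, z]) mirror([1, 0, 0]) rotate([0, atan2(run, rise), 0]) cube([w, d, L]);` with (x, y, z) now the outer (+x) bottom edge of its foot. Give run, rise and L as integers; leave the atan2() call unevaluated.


// leg length = √(240² + 700²) = 740
// right-leg outer foot x = 2·240 + 105 = 585
// beam min-corner = (240, 0, 700)
translate([240, 0, 700]) cube([105, 1194, 63]);
translate([0, 95, 0]) rotate([0, atan2(240, 700), 0]) cube([33, 56, 740]);
translate([585, 95, 0]) mirror([1, 0, 0]) rotate([0, atan2(240, 700), 0]) cube([33, 56, 740]);
translate([0, 1043, 0]) rotate([0, atan2(240, 700), 0]) cube([33, 56, 740]);
translate([585, 1043, 0]) mirror([1, 0, 0]) rotate([0, atan2(240, 700), 0]) cube([33, 56, 740]);


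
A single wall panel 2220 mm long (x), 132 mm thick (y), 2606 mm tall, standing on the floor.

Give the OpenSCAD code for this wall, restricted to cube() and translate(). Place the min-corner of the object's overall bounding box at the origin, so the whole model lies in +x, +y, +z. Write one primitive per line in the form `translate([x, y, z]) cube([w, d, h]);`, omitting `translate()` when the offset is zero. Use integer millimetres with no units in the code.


cube([2220, 132, 2606]);


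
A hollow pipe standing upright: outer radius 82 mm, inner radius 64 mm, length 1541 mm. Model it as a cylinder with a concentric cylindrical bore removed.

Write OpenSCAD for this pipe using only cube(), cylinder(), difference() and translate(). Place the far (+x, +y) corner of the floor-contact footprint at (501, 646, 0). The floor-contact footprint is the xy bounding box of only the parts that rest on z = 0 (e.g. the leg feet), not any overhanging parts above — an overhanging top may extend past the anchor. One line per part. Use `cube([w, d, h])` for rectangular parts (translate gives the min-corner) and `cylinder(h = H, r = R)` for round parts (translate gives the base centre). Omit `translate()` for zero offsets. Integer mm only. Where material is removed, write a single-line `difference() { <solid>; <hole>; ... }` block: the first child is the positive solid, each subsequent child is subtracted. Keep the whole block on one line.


difference() { translate([419, 564, 0]) cylinder(h = 1541, r = 82); translate([419, 564, 0]) cylinder(h = 1541, r = 64); }


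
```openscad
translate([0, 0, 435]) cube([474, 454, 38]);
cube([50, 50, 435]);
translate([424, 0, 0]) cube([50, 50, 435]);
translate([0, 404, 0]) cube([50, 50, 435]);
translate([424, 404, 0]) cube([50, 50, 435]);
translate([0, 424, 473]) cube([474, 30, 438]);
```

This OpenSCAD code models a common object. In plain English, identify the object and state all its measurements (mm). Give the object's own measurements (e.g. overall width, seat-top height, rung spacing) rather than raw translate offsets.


A chair. The seat is a 474×454×38 mm slab with its top at z = 473 mm, on four 50×50 mm corner legs (flush with the seat edges, standing on z = 0). A flat backrest 30 mm thick, 438 mm tall, spans the full seat width and rises from the seat top along its +y edge, rear face flush with the rear of the seat.


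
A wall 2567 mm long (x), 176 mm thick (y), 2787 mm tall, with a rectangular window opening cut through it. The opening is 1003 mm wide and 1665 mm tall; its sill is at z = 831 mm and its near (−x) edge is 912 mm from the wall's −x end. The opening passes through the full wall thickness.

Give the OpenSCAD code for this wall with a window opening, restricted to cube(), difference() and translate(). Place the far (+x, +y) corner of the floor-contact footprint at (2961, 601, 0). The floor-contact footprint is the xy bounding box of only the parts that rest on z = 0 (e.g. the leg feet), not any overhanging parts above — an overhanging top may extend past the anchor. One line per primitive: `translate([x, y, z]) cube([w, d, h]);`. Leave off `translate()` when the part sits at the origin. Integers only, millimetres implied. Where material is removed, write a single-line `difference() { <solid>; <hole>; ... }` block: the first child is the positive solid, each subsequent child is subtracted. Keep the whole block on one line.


difference() { translate([394, 425, 0]) cube([2567, 176, 2787]); translate([1306, 425, 831]) cube([1003, 176, 1665]); }


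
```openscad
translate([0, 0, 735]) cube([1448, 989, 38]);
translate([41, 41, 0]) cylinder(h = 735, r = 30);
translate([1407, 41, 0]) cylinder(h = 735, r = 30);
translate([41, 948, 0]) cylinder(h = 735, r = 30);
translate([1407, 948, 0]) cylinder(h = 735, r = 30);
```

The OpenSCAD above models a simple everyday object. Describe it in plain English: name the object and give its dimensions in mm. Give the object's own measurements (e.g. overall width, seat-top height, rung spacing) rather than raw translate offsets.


A table: top 1448 mm (x) × 989 mm (y), 38 mm thick, upper face at z = 773 mm, on four round legs of 60 mm diameter, each leg's bounding box inset 11 mm from the nearest pair of top edges from z = 0 to the bottom of the top.


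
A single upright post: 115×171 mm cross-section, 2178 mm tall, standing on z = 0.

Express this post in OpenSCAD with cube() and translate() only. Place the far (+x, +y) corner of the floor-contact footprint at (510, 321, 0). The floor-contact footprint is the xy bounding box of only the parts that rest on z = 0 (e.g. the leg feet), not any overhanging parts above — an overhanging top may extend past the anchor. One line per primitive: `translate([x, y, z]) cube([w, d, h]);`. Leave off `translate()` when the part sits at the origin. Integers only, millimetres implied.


translate([395, 150, 0]) cube([115, 171, 2178]);


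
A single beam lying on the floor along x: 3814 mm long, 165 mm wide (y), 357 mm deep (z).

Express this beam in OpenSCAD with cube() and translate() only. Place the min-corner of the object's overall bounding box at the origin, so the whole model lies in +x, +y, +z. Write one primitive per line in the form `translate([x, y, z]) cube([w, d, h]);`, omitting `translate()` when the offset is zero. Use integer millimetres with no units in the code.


cube([3814, 165, 357]);


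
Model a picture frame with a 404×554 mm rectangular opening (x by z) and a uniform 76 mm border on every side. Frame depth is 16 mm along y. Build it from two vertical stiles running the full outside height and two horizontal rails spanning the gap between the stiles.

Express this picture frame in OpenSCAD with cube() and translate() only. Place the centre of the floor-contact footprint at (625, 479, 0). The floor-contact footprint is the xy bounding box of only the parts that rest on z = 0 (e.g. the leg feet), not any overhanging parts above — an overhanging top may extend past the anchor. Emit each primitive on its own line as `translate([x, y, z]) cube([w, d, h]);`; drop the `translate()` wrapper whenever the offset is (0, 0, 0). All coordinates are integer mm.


translate([347, 471, 0]) cube([76, 16, 706]);
translate([827, 471, 0]) cube([76, 16, 706]);
translate([423, 471, 0]) cube([404, 16, 76]);
translate([423, 471, 630]) cube([404, 16, 76]);


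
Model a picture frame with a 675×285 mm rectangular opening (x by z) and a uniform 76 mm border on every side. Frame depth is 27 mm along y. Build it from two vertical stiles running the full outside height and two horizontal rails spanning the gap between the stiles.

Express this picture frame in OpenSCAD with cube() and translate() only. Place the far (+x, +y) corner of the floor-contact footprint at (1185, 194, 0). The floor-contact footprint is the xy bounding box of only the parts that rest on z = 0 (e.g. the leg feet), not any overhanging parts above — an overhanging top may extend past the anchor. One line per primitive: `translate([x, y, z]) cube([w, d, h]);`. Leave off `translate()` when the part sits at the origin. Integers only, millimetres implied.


translate([358, 167, 0]) cube([76, 27, 437]);
translate([1109, 167, 0]) cube([76, 27, 437]);
translate([434, 167, 0]) cube([675, 27, 76]);
translate([434, 167, 361]) cube([675, 27, 76]);


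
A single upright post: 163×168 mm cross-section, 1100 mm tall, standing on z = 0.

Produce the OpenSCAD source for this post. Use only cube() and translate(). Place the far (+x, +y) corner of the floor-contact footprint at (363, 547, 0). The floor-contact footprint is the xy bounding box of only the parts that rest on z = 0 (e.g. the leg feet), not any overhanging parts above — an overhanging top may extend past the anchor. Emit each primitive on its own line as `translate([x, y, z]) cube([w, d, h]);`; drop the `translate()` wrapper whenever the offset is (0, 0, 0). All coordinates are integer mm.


translate([200, 379, 0]) cube([163, 168, 1100]);


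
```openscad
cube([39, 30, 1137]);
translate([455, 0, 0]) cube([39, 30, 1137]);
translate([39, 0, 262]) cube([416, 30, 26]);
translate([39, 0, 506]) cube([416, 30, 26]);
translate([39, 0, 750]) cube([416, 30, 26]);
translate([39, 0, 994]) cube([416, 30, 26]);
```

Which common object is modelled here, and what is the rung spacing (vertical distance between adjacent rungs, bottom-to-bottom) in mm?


A ladder. The rung spacing is 244 mm.

Two tall 39×30 posts with 4 short bars between them — a ladder. Adjacent rungs sit at z = 262 and z = 506, so the spacing is 506 − 262 = 244 mm.


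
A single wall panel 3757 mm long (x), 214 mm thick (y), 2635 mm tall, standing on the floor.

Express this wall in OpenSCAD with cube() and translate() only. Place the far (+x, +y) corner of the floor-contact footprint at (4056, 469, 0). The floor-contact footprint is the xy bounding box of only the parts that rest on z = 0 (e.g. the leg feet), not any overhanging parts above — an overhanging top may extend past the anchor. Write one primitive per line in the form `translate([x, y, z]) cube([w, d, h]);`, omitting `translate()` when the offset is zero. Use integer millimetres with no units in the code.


translate([299, 255, 0]) cube([3757, 214, 2635]);
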